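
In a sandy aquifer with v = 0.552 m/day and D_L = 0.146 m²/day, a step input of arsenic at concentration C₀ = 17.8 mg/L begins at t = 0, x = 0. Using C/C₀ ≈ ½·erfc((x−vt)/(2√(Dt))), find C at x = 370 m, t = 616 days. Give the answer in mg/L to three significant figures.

For a continuous step input, C/C₀ ≈ ½·erfc((x−vt)/(2√(Dt))).
vt = 0.552 × 616 = 340.032 m and 2√(Dt) = 2√(0.146 × 616) = 18.97 m.
Argument (x−vt)/(2√(Dt)) = (370 − 340.032)/18.97 = 1.580; ½·erfc(1.580) = 0.01273.
C = 17.8 × 0.01273 = 0.227 mg/L.

0.227 mg/L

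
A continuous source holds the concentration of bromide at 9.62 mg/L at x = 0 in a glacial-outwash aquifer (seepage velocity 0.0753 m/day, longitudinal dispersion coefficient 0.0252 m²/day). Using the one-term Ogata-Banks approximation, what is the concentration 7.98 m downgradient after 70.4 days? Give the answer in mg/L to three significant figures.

For a continuous step input, C/C₀ ≈ ½·erfc((x−vt)/(2√(Dt))).
vt = 0.0753 × 70.4 = 5.30112 m and 2√(Dt) = 2√(0.0252 × 70.4) = 2.664 m.
Argument (x−vt)/(2√(Dt)) = (7.98 − 5.30112)/2.664 = 1.006; ½·erfc(1.006) = 0.07741.
C = 9.62 × 0.07741 = 0.745 mg/L.

0.745 mg/L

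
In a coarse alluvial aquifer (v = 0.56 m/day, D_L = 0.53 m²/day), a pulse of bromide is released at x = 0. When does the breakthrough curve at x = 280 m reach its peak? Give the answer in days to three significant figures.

For the 1D instantaneous-source solution, setting ∂C/∂t = 0 at fixed x gives v²t² + 2Dt − x² = 0, so t = (√(D² + v²x²) − D)/v².
√(D² + v²x²) = √(0.53² + 0.56² × 280²) = 156.8; v² = 0.3136.
t = (156.8 − 0.53)/0.3136 = 498 days (vs. the pure-advection estimate x/v = 500 d).

498 days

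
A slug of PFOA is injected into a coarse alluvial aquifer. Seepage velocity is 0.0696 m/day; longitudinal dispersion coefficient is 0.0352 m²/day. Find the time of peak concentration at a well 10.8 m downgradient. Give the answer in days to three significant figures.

148 days

For the 1D instantaneous-source solution, setting ∂C/∂t = 0 at fixed x gives v²t² + 2Dt − x² = 0, so t = (√(D² + v²x²) − D)/v².
√(D² + v²x²) = √(0.0352² + 0.0696² × 10.8²) = 0.7525; v² = 0.00484416.
t = (0.7525 − 0.0352)/0.00484416 = 148 days (vs. the pure-advection estimate x/v = 155 d).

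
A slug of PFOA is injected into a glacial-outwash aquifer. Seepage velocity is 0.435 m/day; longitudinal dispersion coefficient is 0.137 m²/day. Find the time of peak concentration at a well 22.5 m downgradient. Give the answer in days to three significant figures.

51.0 days

For the 1D instantaneous-source solution, setting ∂C/∂t = 0 at fixed x gives v²t² + 2Dt − x² = 0, so t = (√(D² + v²x²) − D)/v².
√(D² + v²x²) = √(0.137² + 0.435² × 22.5²) = 9.788; v² = 0.189225.
t = (9.788 − 0.137)/0.189225 = 51.0 days (vs. the pure-advection estimate x/v = 51.7 d).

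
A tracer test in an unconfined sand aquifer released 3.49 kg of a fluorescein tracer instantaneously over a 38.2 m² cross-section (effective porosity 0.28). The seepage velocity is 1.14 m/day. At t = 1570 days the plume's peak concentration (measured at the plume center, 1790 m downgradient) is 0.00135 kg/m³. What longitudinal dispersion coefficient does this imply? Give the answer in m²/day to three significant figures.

At the plume center C_max = M/(n_e·A·√(4πDt)), so D = M²/(4πt·(n_e·A·C_max)²).
n_e·A·C_max = 0.28 × 38.2 × 0.00135 = 0.01444 kg/m.
D = 3.49²/(4π × 1570 × 0.01444²) = 2.96 m²/day.

2.96 m²/day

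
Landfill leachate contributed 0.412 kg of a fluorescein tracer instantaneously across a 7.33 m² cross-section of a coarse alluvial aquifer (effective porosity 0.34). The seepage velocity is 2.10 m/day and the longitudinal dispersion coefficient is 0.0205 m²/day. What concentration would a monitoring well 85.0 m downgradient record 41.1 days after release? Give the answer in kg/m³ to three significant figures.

0.0305 kg/m³

For an instantaneous plane source, C(x,t) = M/(n_e·A·√(4πDt)) · exp(−(x−vt)²/(4Dt)), with n_e·A the pore (flow) area.
Plume center vt = 2.10 × 41.1 = 86.31 m, so the well at 85.0 m is 1.31 m upgradient of the peak.
√(4πDt) = 3.254 m, giving peak height M/(n_e·A·√(4πDt)) = 0.412/(0.34 × 7.33 × 3.254) = 0.05080 kg/m³.
(x−vt)²/(4Dt) = (-1.31)²/(4 × 0.0205 × 41.1) = 0.5092; exp(−0.5092) = 0.6010.
C = 0.05080 × 0.6010 = 0.0305 kg/m³.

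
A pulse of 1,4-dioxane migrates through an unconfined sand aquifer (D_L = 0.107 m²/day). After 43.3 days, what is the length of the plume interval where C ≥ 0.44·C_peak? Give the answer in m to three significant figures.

7.80 m

The plume is Gaussian with σ = √(2Dt) = √(2 × 0.107 × 43.3) = 3.044 m.
C/C_peak = exp(−Δx²/(2σ²)) = 0.44 ⇒ Δx = σ·√(−2 ln 0.44) = 3.044 × 1.281 = 3.899 m.
Width = 2Δx = 7.80 m.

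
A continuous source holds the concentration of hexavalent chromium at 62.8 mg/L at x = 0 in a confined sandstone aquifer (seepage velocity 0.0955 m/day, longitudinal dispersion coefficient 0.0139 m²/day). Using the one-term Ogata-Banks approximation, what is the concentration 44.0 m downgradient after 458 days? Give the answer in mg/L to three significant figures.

For a continuous step input, C/C₀ ≈ ½·erfc((x−vt)/(2√(Dt))).
vt = 0.0955 × 458 = 43.739 m and 2√(Dt) = 2√(0.0139 × 458) = 5.046 m.
Argument (x−vt)/(2√(Dt)) = (44.0 − 43.739)/5.046 = 0.05172; ½·erfc(0.05172) = 0.4708.
C = 62.8 × 0.4708 = 29.6 mg/L.

29.6 mg/L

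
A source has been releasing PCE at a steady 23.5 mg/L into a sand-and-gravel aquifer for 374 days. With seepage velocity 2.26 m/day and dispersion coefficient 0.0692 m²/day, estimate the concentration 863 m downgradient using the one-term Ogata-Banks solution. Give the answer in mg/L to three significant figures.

For a continuous step input, C/C₀ ≈ ½·erfc((x−vt)/(2√(Dt))).
vt = 2.26 × 374 = 845.24 m and 2√(Dt) = 2√(0.0692 × 374) = 10.17 m.
Argument (x−vt)/(2√(Dt)) = (863 − 845.24)/10.17 = 1.746; ½·erfc(1.746) = 0.006770.
C = 23.5 × 0.006770 = 0.159 mg/L.

0.159 mg/L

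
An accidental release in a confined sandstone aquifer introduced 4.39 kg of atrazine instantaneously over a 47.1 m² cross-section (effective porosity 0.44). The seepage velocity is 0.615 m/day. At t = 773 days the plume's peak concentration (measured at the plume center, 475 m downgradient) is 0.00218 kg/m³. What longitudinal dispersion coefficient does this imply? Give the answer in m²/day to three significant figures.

0.972 m²/day

At the plume center C_max = M/(n_e·A·√(4πDt)), so D = M²/(4πt·(n_e·A·C_max)²).
n_e·A·C_max = 0.44 × 47.1 × 0.00218 = 0.04518 kg/m.
D = 4.39²/(4π × 773 × 0.04518²) = 0.972 m²/day.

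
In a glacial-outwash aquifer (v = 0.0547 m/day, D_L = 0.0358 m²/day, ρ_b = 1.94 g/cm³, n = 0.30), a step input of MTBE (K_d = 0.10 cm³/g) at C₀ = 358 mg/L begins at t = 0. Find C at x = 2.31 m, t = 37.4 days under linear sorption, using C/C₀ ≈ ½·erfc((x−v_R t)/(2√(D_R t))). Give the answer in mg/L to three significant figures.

72.0 mg/L

Retardation factor R = 1 + ρ_b·K_d/n = 1 + 1.94 × 0.10/0.30 = 1.647.
Sorption retards both mechanisms: v_R = v/R = 0.03321 m/day, D_R = D/R = 0.02174 m²/day.
v_R·t = 0.03321 × 37.4 = 1.242054 m; 2√(D_R t) = 1.803 m; argument = (2.31 − 1.242054)/1.803 = 0.5923.
C = C₀ × ½·erfc(0.5923) = 358 × 0.2011 = 72.0 mg/L.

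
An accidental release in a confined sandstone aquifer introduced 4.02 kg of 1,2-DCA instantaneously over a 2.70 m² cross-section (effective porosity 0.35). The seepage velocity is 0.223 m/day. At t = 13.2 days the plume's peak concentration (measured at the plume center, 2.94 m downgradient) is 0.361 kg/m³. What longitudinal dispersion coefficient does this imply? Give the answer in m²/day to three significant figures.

0.837 m²/day

At the plume center C_max = M/(n_e·A·√(4πDt)), so D = M²/(4πt·(n_e·A·C_max)²).
n_e·A·C_max = 0.35 × 2.70 × 0.361 = 0.3411 kg/m.
D = 4.02²/(4π × 13.2 × 0.3411²) = 0.837 m²/day.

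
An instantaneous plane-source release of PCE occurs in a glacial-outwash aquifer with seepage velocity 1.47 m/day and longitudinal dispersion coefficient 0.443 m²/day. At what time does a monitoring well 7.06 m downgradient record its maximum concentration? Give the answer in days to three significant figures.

For the 1D instantaneous-source solution, setting ∂C/∂t = 0 at fixed x gives v²t² + 2Dt − x² = 0, so t = (√(D² + v²x²) − D)/v².
√(D² + v²x²) = √(0.443² + 1.47² × 7.06²) = 10.39; v² = 2.1609.
t = (10.39 − 0.443)/2.1609 = 4.60 days (vs. the pure-advection estimate x/v = 4.80 d).

4.60 days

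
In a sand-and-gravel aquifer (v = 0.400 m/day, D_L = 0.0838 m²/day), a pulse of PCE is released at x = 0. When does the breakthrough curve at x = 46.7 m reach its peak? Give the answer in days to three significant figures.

116 days

For the 1D instantaneous-source solution, setting ∂C/∂t = 0 at fixed x gives v²t² + 2Dt − x² = 0, so t = (√(D² + v²x²) − D)/v².
√(D² + v²x²) = √(0.0838² + 0.400² × 46.7²) = 18.68; v² = 0.16.
t = (18.68 − 0.0838)/0.16 = 116 days (vs. the pure-advection estimate x/v = 117 d).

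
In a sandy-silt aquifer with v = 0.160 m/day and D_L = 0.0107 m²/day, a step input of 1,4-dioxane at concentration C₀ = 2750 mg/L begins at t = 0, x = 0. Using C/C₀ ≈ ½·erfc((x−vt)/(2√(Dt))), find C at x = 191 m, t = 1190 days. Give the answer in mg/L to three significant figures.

1240 mg/L

For a continuous step input, C/C₀ ≈ ½·erfc((x−vt)/(2√(Dt))).
vt = 0.160 × 1190 = 190.4 m and 2√(Dt) = 2√(0.0107 × 1190) = 7.137 m.
Argument (x−vt)/(2√(Dt)) = (191 − 190.4)/7.137 = 0.08407; ½·erfc(0.08407) = 0.4527.
C = 2750 × 0.4527 = 1240 mg/L.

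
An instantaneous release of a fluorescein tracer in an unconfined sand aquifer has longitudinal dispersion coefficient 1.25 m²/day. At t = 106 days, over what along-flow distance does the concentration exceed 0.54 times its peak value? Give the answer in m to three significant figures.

36.1 m

The plume is Gaussian with σ = √(2Dt) = √(2 × 1.25 × 106) = 16.28 m.
C/C_peak = exp(−Δx²/(2σ²)) = 0.54 ⇒ Δx = σ·√(−2 ln 0.54) = 16.28 × 1.110 = 18.07 m.
Width = 2Δx = 36.1 m.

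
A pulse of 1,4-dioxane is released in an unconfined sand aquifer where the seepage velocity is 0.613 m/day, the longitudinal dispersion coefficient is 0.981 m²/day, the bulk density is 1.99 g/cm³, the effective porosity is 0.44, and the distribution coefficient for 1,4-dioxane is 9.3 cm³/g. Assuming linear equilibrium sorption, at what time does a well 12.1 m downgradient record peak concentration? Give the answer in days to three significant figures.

745 days

Retardation factor R = 1 + ρ_b·K_d/n = 1 + 1.99 × 9.3/0.44 = 43.06.
Sorption retards both mechanisms: v_R = v/R = 0.01424 m/day, D_R = D/R = 0.02278 m²/day.
Peak time from v_R²t² + 2D_R t − x² = 0: t = (√(D_R² + v_R²x²) − D_R)/v_R².
√(D_R² + v_R²x²) = √(0.02278² + 0.01424² × 12.1²) = 0.1738; v_R² = 0.0002028.
t = (0.1738 − 0.02278)/0.0002028 = 745 days.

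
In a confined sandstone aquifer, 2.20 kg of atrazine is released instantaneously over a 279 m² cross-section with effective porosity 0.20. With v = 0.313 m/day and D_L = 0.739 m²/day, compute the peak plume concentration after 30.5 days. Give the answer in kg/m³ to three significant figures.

The peak of an instantaneous 1D plume sits at x = vt; there the Gaussian factor is 1 and C_max = M/(n_e·A·√(4πDt)), where n_e·A is the pore area the mass is dissolved in.
√(4πDt) = √(4π × 0.739 × 30.5) = 16.83 m, so C_max = 2.20/(0.20 × 279 × 16.83) = 0.00234 kg/m³.

0.00234 kg/m³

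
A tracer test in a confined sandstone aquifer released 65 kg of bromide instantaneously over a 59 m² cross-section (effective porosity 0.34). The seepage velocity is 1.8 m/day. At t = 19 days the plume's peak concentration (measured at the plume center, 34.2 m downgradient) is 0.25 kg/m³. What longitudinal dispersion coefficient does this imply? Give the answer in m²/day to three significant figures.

At the plume center C_max = M/(n_e·A·√(4πDt)), so D = M²/(4πt·(n_e·A·C_max)²).
n_e·A·C_max = 0.34 × 59 × 0.25 = 5.015 kg/m.
D = 65²/(4π × 19 × 5.015²) = 0.704 m²/day.

0.704 m²/day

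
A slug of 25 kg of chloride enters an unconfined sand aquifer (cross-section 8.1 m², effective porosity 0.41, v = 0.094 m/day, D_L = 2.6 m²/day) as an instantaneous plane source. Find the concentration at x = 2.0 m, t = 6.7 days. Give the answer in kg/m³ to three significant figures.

0.495 kg/m³

For an instantaneous plane source, C(x,t) = M/(n_e·A·√(4πDt)) · exp(−(x−vt)²/(4Dt)), with n_e·A the pore (flow) area.
Plume center vt = 0.094 × 6.7 = 0.6298 m, so the well at 2.0 m is 1.3702 m downgradient of the peak.
√(4πDt) = 14.80 m, giving peak height M/(n_e·A·√(4πDt)) = 25/(0.41 × 8.1 × 14.80) = 0.5086 kg/m³.
(x−vt)²/(4Dt) = (1.3702)²/(4 × 2.6 × 6.7) = 0.02694; exp(−0.02694) = 0.9734.
C = 0.5086 × 0.9734 = 0.495 kg/m³.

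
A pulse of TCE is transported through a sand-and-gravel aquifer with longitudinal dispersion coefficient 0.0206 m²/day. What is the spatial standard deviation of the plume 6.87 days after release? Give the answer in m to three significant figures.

Dispersive spreading gives a Gaussian with σ² = 2Dt; advection only shifts the center.
σ = √(2 × 0.0206 × 6.87) = 0.532 m.

0.532 m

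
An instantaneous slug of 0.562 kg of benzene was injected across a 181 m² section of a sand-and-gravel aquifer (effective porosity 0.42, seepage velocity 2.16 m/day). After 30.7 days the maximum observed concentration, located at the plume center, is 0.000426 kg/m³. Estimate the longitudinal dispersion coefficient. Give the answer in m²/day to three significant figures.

At the plume center C_max = M/(n_e·A·√(4πDt)), so D = M²/(4πt·(n_e·A·C_max)²).
n_e·A·C_max = 0.42 × 181 × 0.000426 = 0.03238 kg/m.
D = 0.562²/(4π × 30.7 × 0.03238²) = 0.781 m²/day.

0.781 m²/day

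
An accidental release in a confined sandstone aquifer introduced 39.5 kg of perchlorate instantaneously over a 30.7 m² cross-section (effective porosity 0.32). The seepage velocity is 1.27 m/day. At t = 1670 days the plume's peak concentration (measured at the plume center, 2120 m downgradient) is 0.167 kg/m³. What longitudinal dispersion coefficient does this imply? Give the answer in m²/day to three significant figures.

0.0276 m²/day

At the plume center C_max = M/(n_e·A·√(4πDt)), so D = M²/(4πt·(n_e·A·C_max)²).
n_e·A·C_max = 0.32 × 30.7 × 0.167 = 1.641 kg/m.
D = 39.5²/(4π × 1670 × 1.641²) = 0.0276 m²/day.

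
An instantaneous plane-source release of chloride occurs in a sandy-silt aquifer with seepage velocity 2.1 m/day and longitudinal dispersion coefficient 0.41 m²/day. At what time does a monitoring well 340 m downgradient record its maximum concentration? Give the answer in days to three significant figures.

For the 1D instantaneous-source solution, setting ∂C/∂t = 0 at fixed x gives v²t² + 2Dt − x² = 0, so t = (√(D² + v²x²) − D)/v².
√(D² + v²x²) = √(0.41² + 2.1² × 340²) = 714.0; v² = 4.41.
t = (714.0 − 0.41)/4.41 = 162 days (vs. the pure-advection estimate x/v = 162 d).

162 days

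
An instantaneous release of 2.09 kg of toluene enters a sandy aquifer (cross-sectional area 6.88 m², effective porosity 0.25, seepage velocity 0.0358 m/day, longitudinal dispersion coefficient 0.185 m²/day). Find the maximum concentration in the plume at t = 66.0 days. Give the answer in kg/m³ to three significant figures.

0.0981 kg/m³

The peak of an instantaneous 1D plume sits at x = vt; there the Gaussian factor is 1 and C_max = M/(n_e·A·√(4πDt)), where n_e·A is the pore area the mass is dissolved in.
√(4πDt) = √(4π × 0.185 × 66.0) = 12.39 m, so C_max = 2.09/(0.25 × 6.88 × 12.39) = 0.0981 kg/m³.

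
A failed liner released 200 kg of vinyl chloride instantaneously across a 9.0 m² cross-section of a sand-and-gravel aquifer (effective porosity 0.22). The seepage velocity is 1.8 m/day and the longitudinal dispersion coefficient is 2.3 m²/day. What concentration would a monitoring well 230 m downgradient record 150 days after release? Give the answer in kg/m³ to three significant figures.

For an instantaneous plane source, C(x,t) = M/(n_e·A·√(4πDt)) · exp(−(x−vt)²/(4Dt)), with n_e·A the pore (flow) area.
Plume center vt = 1.8 × 150 = 270 m, so the well at 230 m is 40 m upgradient of the peak.
√(4πDt) = 65.84 m, giving peak height M/(n_e·A·√(4πDt)) = 200/(0.22 × 9.0 × 65.84) = 1.534 kg/m³.
(x−vt)²/(4Dt) = (-40)²/(4 × 2.3 × 150) = 1.159; exp(−1.159) = 0.3138.
C = 1.534 × 0.3138 = 0.481 kg/m³.

0.481 kg/m³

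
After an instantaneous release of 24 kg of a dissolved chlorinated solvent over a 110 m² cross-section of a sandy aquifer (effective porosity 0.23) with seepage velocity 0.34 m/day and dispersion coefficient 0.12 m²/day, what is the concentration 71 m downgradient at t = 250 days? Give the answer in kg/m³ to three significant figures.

For an instantaneous plane source, C(x,t) = M/(n_e·A·√(4πDt)) · exp(−(x−vt)²/(4Dt)), with n_e·A the pore (flow) area.
Plume center vt = 0.34 × 250 = 85 m, so the well at 71 m is 14 m upgradient of the peak.
√(4πDt) = 19.42 m, giving peak height M/(n_e·A·√(4πDt)) = 24/(0.23 × 110 × 19.42) = 0.04885 kg/m³.
(x−vt)²/(4Dt) = (-14)²/(4 × 0.12 × 250) = 1.633; exp(−1.633) = 0.1953.
C = 0.04885 × 0.1953 = 0.00954 kg/m³.

0.00954 kg/m³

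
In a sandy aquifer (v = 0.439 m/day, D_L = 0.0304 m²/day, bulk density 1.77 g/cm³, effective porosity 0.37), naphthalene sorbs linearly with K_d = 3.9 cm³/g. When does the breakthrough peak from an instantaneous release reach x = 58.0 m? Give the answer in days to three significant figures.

Retardation factor R = 1 + ρ_b·K_d/n = 1 + 1.77 × 3.9/0.37 = 19.66.
Sorption retards both mechanisms: v_R = v/R = 0.02233 m/day, D_R = D/R = 0.001546 m²/day.
Peak time from v_R²t² + 2D_R t − x² = 0: t = (√(D_R² + v_R²x²) − D_R)/v_R².
√(D_R² + v_R²x²) = √(0.001546² + 0.02233² × 58.0²) = 1.295; v_R² = 0.0004986.
t = (1.295 − 0.001546)/0.0004986 = 2590 days.

2590 days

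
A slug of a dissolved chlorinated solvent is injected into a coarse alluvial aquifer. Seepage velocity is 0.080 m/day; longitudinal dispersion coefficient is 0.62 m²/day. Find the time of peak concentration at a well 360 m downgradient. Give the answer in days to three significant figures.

4400 days

For the 1D instantaneous-source solution, setting ∂C/∂t = 0 at fixed x gives v²t² + 2Dt − x² = 0, so t = (√(D² + v²x²) − D)/v².
√(D² + v²x²) = √(0.62² + 0.080² × 360²) = 28.81; v² = 0.0064.
t = (28.81 − 0.62)/0.0064 = 4400 days (vs. the pure-advection estimate x/v = 4500 d).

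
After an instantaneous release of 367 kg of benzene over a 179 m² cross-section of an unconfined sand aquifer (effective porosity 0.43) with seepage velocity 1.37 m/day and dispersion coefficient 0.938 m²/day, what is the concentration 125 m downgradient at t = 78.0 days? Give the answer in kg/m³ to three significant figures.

For an instantaneous plane source, C(x,t) = M/(n_e·A·√(4πDt)) · exp(−(x−vt)²/(4Dt)), with n_e·A the pore (flow) area.
Plume center vt = 1.37 × 78.0 = 106.86 m, so the well at 125 m is 18.14 m downgradient of the peak.
√(4πDt) = 30.32 m, giving peak height M/(n_e·A·√(4πDt)) = 367/(0.43 × 179 × 30.32) = 0.1573 kg/m³.
(x−vt)²/(4Dt) = (18.14)²/(4 × 0.938 × 78.0) = 1.124; exp(−1.124) = 0.3250.
C = 0.1573 × 0.3250 = 0.0511 kg/m³.

0.0511 kg/m³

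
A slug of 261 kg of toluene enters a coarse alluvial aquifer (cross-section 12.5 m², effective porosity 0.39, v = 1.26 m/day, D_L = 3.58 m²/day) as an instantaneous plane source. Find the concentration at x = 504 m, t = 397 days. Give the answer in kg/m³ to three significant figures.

0.400 kg/m³

For an instantaneous plane source, C(x,t) = M/(n_e·A·√(4πDt)) · exp(−(x−vt)²/(4Dt)), with n_e·A the pore (flow) area.
Plume center vt = 1.26 × 397 = 500.22 m, so the well at 504 m is 3.78 m downgradient of the peak.
√(4πDt) = 133.6 m, giving peak height M/(n_e·A·√(4πDt)) = 261/(0.39 × 12.5 × 133.6) = 0.4007 kg/m³.
(x−vt)²/(4Dt) = (3.78)²/(4 × 3.58 × 397) = 0.002513; exp(−0.002513) = 0.9975.
C = 0.4007 × 0.9975 = 0.400 kg/m³.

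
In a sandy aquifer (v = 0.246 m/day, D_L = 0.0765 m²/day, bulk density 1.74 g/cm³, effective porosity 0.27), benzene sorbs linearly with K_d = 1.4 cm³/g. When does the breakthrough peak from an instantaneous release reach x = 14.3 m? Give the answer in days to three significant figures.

570 days

Retardation factor R = 1 + ρ_b·K_d/n = 1 + 1.74 × 1.4/0.27 = 10.02.
Sorption retards both mechanisms: v_R = v/R = 0.02455 m/day, D_R = D/R = 0.007635 m²/day.
Peak time from v_R²t² + 2D_R t − x² = 0: t = (√(D_R² + v_R²x²) − D_R)/v_R².
√(D_R² + v_R²x²) = √(0.007635² + 0.02455² × 14.3²) = 0.3511; v_R² = 0.0006027.
t = (0.3511 − 0.007635)/0.0006027 = 570 days.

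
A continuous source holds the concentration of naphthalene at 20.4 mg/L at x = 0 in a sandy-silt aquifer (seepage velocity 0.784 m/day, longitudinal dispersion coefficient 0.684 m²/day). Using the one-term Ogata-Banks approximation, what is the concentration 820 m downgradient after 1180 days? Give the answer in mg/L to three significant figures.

20.3 mg/L

For a continuous step input, C/C₀ ≈ ½·erfc((x−vt)/(2√(Dt))).
vt = 0.784 × 1180 = 925.12 m and 2√(Dt) = 2√(0.684 × 1180) = 56.82 m.
Argument (x−vt)/(2√(Dt)) = (820 − 925.12)/56.82 = -1.850; ½·erfc(-1.850) = 0.9956.
C = 20.4 × 0.9956 = 20.3 mg/L.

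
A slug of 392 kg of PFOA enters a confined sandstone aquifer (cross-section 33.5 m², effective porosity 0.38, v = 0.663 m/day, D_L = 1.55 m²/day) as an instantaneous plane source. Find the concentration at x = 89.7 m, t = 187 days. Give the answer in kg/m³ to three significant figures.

0.185 kg/m³

For an instantaneous plane source, C(x,t) = M/(n_e·A·√(4πDt)) · exp(−(x−vt)²/(4Dt)), with n_e·A the pore (flow) area.
Plume center vt = 0.663 × 187 = 123.981 m, so the well at 89.7 m is 34.281 m upgradient of the peak.
√(4πDt) = 60.35 m, giving peak height M/(n_e·A·√(4πDt)) = 392/(0.38 × 33.5 × 60.35) = 0.5102 kg/m³.
(x−vt)²/(4Dt) = (-34.281)²/(4 × 1.55 × 187) = 1.014; exp(−1.014) = 0.3628.
C = 0.5102 × 0.3628 = 0.185 kg/m³.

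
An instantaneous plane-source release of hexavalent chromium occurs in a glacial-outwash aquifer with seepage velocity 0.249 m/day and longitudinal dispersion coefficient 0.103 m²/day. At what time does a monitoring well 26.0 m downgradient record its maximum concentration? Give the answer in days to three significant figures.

For the 1D instantaneous-source solution, setting ∂C/∂t = 0 at fixed x gives v²t² + 2Dt − x² = 0, so t = (√(D² + v²x²) − D)/v².
√(D² + v²x²) = √(0.103² + 0.249² × 26.0²) = 6.475; v² = 0.062001.
t = (6.475 − 0.103)/0.062001 = 103 days (vs. the pure-advection estimate x/v = 104 d).

103 days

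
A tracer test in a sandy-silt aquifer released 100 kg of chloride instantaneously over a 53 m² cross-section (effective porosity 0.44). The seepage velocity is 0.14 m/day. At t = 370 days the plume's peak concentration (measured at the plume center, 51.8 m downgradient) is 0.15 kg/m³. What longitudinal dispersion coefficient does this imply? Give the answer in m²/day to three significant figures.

At the plume center C_max = M/(n_e·A·√(4πDt)), so D = M²/(4πt·(n_e·A·C_max)²).
n_e·A·C_max = 0.44 × 53 × 0.15 = 3.498 kg/m.
D = 100²/(4π × 370 × 3.498²) = 0.176 m²/day.

0.176 m²/day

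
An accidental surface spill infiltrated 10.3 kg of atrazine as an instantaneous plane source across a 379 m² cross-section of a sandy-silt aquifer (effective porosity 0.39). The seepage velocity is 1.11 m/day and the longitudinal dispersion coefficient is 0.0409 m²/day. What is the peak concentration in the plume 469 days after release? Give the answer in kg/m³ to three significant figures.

0.00449 kg/m³

The peak of an instantaneous 1D plume sits at x = vt; there the Gaussian factor is 1 and C_max = M/(n_e·A·√(4πDt)), where n_e·A is the pore area the mass is dissolved in.
√(4πDt) = √(4π × 0.0409 × 469) = 15.53 m, so C_max = 10.3/(0.39 × 379 × 15.53) = 0.00449 kg/m³.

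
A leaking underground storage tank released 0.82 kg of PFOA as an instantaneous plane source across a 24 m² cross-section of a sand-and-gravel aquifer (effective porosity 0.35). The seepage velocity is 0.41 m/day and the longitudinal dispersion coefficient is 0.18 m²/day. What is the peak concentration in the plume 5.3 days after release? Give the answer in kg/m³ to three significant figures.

The peak of an instantaneous 1D plume sits at x = vt; there the Gaussian factor is 1 and C_max = M/(n_e·A·√(4πDt)), where n_e·A is the pore area the mass is dissolved in.
√(4πDt) = √(4π × 0.18 × 5.3) = 3.462 m, so C_max = 0.82/(0.35 × 24 × 3.462) = 0.0282 kg/m³.

0.0282 kg/m³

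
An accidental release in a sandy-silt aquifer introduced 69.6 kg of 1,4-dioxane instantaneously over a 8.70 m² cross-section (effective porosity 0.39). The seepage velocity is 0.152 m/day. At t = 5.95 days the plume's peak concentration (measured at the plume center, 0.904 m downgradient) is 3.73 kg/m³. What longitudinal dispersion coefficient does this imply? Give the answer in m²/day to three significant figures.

At the plume center C_max = M/(n_e·A·√(4πDt)), so D = M²/(4πt·(n_e·A·C_max)²).
n_e·A·C_max = 0.39 × 8.70 × 3.73 = 12.66 kg/m.
D = 69.6²/(4π × 5.95 × 12.66²) = 0.404 m²/day.

0.404 m²/day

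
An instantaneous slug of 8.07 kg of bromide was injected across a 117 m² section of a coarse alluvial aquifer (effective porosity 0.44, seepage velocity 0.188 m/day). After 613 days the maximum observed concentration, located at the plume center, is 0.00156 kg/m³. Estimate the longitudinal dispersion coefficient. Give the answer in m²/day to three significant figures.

1.31 m²/day

At the plume center C_max = M/(n_e·A·√(4πDt)), so D = M²/(4πt·(n_e·A·C_max)²).
n_e·A·C_max = 0.44 × 117 × 0.00156 = 0.08031 kg/m.
D = 8.07²/(4π × 613 × 0.08031²) = 1.31 m²/day.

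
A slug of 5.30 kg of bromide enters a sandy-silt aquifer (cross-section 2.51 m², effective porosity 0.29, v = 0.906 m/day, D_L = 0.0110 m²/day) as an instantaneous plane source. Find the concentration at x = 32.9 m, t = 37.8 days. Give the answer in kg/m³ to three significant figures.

1.07 kg/m³

For an instantaneous plane source, C(x,t) = M/(n_e·A·√(4πDt)) · exp(−(x−vt)²/(4Dt)), with n_e·A the pore (flow) area.
Plume center vt = 0.906 × 37.8 = 34.2468 m, so the well at 32.9 m is 1.3468 m upgradient of the peak.
√(4πDt) = 2.286 m, giving peak height M/(n_e·A·√(4πDt)) = 5.30/(0.29 × 2.51 × 2.286) = 3.185 kg/m³.
(x−vt)²/(4Dt) = (-1.3468)²/(4 × 0.0110 × 37.8) = 1.091; exp(−1.091) = 0.3359.
C = 3.185 × 0.3359 = 1.07 kg/m³.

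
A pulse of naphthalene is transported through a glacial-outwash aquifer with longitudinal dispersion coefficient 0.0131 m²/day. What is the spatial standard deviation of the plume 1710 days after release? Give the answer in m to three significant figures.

6.69 m

Dispersive spreading gives a Gaussian with σ² = 2Dt; advection only shifts the center.
σ = √(2 × 0.0131 × 1710) = 6.69 m.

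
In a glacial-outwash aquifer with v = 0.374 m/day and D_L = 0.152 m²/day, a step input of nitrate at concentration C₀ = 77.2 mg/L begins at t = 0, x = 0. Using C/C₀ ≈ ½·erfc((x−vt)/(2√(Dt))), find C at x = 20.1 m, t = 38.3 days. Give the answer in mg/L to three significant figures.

For a continuous step input, C/C₀ ≈ ½·erfc((x−vt)/(2√(Dt))).
vt = 0.374 × 38.3 = 14.3242 m and 2√(Dt) = 2√(0.152 × 38.3) = 4.826 m.
Argument (x−vt)/(2√(Dt)) = (20.1 − 14.3242)/4.826 = 1.197; ½·erfc(1.197) = 0.04525.
C = 77.2 × 0.04525 = 3.49 mg/L.

3.49 mg/L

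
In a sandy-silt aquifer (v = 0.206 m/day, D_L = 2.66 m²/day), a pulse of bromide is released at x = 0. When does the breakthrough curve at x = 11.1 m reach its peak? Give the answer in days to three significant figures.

20.0 days

For the 1D instantaneous-source solution, setting ∂C/∂t = 0 at fixed x gives v²t² + 2Dt − x² = 0, so t = (√(D² + v²x²) − D)/v².
√(D² + v²x²) = √(2.66² + 0.206² × 11.1²) = 3.508; v² = 0.042436.
t = (3.508 − 2.66)/0.042436 = 20.0 days (vs. the pure-advection estimate x/v = 53.9 d).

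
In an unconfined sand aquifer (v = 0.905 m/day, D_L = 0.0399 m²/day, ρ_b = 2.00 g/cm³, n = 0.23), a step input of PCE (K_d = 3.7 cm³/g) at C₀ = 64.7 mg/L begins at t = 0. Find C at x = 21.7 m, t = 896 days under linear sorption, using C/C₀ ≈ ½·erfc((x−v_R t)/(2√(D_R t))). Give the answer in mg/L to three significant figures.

62.7 mg/L

Retardation factor R = 1 + ρ_b·K_d/n = 1 + 2.00 × 3.7/0.23 = 33.17.
Sorption retards both mechanisms: v_R = v/R = 0.02728 m/day, D_R = D/R = 0.001203 m²/day.
v_R·t = 0.02728 × 896 = 24.44288 m; 2√(D_R t) = 2.076 m; argument = (21.7 − 24.44288)/2.076 = -1.321.
C = C₀ × ½·erfc(-1.321) = 64.7 × 0.9691 = 62.7 mg/L.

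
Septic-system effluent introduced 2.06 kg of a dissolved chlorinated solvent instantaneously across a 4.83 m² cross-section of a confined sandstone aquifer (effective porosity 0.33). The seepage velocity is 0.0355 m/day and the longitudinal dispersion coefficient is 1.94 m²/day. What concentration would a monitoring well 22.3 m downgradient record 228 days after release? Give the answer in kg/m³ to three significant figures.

0.0155 kg/m³

For an instantaneous plane source, C(x,t) = M/(n_e·A·√(4πDt)) · exp(−(x−vt)²/(4Dt)), with n_e·A the pore (flow) area.
Plume center vt = 0.0355 × 228 = 8.094 m, so the well at 22.3 m is 14.206 m downgradient of the peak.
√(4πDt) = 74.55 m, giving peak height M/(n_e·A·√(4πDt)) = 2.06/(0.33 × 4.83 × 74.55) = 0.01734 kg/m³.
(x−vt)²/(4Dt) = (14.206)²/(4 × 1.94 × 228) = 0.1141; exp(−0.1141) = 0.8922.
C = 0.01734 × 0.8922 = 0.0155 kg/m³.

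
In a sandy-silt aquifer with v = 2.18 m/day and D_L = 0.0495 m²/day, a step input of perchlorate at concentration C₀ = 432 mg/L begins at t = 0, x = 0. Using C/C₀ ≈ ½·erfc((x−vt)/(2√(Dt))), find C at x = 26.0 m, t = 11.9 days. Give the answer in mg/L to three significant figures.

For a continuous step input, C/C₀ ≈ ½·erfc((x−vt)/(2√(Dt))).
vt = 2.18 × 11.9 = 25.942 m and 2√(Dt) = 2√(0.0495 × 11.9) = 1.535 m.
Argument (x−vt)/(2√(Dt)) = (26.0 − 25.942)/1.535 = 0.03779; ½·erfc(0.03779) = 0.4787.
C = 432 × 0.4787 = 207 mg/L.

207 mg/L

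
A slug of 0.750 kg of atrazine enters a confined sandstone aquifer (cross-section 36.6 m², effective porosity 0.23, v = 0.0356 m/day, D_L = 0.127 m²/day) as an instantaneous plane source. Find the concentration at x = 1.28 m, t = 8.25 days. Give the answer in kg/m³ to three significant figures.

0.0195 kg/m³

For an instantaneous plane source, C(x,t) = M/(n_e·A·√(4πDt)) · exp(−(x−vt)²/(4Dt)), with n_e·A the pore (flow) area.
Plume center vt = 0.0356 × 8.25 = 0.2937 m, so the well at 1.28 m is 0.9863 m downgradient of the peak.
√(4πDt) = 3.629 m, giving peak height M/(n_e·A·√(4πDt)) = 0.750/(0.23 × 36.6 × 3.629) = 0.02455 kg/m³.
(x−vt)²/(4Dt) = (0.9863)²/(4 × 0.127 × 8.25) = 0.2321; exp(−0.2321) = 0.7929.
C = 0.02455 × 0.7929 = 0.0195 kg/m³.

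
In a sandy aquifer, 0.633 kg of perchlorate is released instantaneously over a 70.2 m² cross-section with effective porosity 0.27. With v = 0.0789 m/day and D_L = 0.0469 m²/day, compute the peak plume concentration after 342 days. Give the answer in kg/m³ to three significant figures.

0.00235 kg/m³

The peak of an instantaneous 1D plume sits at x = vt; there the Gaussian factor is 1 and C_max = M/(n_e·A·√(4πDt)), where n_e·A is the pore area the mass is dissolved in.
√(4πDt) = √(4π × 0.0469 × 342) = 14.20 m, so C_max = 0.633/(0.27 × 70.2 × 14.20) = 0.00235 kg/m³.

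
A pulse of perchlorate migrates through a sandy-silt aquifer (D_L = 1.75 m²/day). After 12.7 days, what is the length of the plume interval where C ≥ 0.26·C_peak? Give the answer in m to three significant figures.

The plume is Gaussian with σ = √(2Dt) = √(2 × 1.75 × 12.7) = 6.667 m.
C/C_peak = exp(−Δx²/(2σ²)) = 0.26 ⇒ Δx = σ·√(−2 ln 0.26) = 6.667 × 1.641 = 10.94 m.
Width = 2Δx = 21.9 m.

21.9 m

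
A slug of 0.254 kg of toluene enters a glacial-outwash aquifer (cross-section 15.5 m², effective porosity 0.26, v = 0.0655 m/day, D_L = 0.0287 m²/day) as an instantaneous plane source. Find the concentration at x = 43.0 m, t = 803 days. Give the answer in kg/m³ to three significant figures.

For an instantaneous plane source, C(x,t) = M/(n_e·A·√(4πDt)) · exp(−(x−vt)²/(4Dt)), with n_e·A the pore (flow) area.
Plume center vt = 0.0655 × 803 = 52.5965 m, so the well at 43.0 m is 9.5965 m upgradient of the peak.
√(4πDt) = 17.02 m, giving peak height M/(n_e·A·√(4πDt)) = 0.254/(0.26 × 15.5 × 17.02) = 0.003703 kg/m³.
(x−vt)²/(4Dt) = (-9.5965)²/(4 × 0.0287 × 803) = 0.9990; exp(−0.9990) = 0.3682.
C = 0.003703 × 0.3682 = 0.00136 kg/m³.

0.00136 kg/m³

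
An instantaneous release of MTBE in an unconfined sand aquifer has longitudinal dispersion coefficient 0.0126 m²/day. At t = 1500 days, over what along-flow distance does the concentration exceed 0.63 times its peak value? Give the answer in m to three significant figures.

11.8 m

The plume is Gaussian with σ = √(2Dt) = √(2 × 0.0126 × 1500) = 6.148 m.
C/C_peak = exp(−Δx²/(2σ²)) = 0.63 ⇒ Δx = σ·√(−2 ln 0.63) = 6.148 × 0.9613 = 5.910 m.
Width = 2Δx = 11.8 m.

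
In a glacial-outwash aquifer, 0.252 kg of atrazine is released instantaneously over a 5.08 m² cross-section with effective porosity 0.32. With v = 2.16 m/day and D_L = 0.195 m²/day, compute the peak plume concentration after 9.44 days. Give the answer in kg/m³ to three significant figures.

The peak of an instantaneous 1D plume sits at x = vt; there the Gaussian factor is 1 and C_max = M/(n_e·A·√(4πDt)), where n_e·A is the pore area the mass is dissolved in.
√(4πDt) = √(4π × 0.195 × 9.44) = 4.810 m, so C_max = 0.252/(0.32 × 5.08 × 4.810) = 0.0322 kg/m³.

0.0322 kg/m³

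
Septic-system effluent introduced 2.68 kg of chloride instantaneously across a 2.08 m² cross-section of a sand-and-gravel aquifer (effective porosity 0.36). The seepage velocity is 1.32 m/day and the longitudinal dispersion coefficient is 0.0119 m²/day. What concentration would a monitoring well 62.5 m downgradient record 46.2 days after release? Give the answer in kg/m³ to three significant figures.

For an instantaneous plane source, C(x,t) = M/(n_e·A·√(4πDt)) · exp(−(x−vt)²/(4Dt)), with n_e·A the pore (flow) area.
Plume center vt = 1.32 × 46.2 = 60.984 m, so the well at 62.5 m is 1.516 m downgradient of the peak.
√(4πDt) = 2.628 m, giving peak height M/(n_e·A·√(4πDt)) = 2.68/(0.36 × 2.08 × 2.628) = 1.362 kg/m³.
(x−vt)²/(4Dt) = (1.516)²/(4 × 0.0119 × 46.2) = 1.045; exp(−1.045) = 0.3517.
C = 1.362 × 0.3517 = 0.479 kg/m³.

0.479 kg/m³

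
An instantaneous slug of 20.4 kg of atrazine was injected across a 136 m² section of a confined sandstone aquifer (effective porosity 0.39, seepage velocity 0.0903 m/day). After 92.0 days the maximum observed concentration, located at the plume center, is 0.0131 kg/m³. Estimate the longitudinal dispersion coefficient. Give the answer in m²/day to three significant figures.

At the plume center C_max = M/(n_e·A·√(4πDt)), so D = M²/(4πt·(n_e·A·C_max)²).
n_e·A·C_max = 0.39 × 136 × 0.0131 = 0.6948 kg/m.
D = 20.4²/(4π × 92.0 × 0.6948²) = 0.746 m²/day.

0.746 m²/day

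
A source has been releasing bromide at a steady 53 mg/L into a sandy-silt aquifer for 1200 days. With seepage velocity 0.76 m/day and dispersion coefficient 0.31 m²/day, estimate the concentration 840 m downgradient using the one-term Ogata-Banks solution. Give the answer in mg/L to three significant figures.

For a continuous step input, C/C₀ ≈ ½·erfc((x−vt)/(2√(Dt))).
vt = 0.76 × 1200 = 912 m and 2√(Dt) = 2√(0.31 × 1200) = 38.57 m.
Argument (x−vt)/(2√(Dt)) = (840 − 912)/38.57 = -1.867; ½·erfc(-1.867) = 0.9959.
C = 53 × 0.9959 = 52.8 mg/L.

52.8 mg/L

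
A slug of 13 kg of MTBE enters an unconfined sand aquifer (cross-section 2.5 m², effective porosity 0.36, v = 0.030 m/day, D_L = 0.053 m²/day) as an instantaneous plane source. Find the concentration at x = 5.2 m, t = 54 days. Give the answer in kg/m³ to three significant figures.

For an instantaneous plane source, C(x,t) = M/(n_e·A·√(4πDt)) · exp(−(x−vt)²/(4Dt)), with n_e·A the pore (flow) area.
Plume center vt = 0.030 × 54 = 1.62 m, so the well at 5.2 m is 3.58 m downgradient of the peak.
√(4πDt) = 5.997 m, giving peak height M/(n_e·A·√(4πDt)) = 13/(0.36 × 2.5 × 5.997) = 2.409 kg/m³.
(x−vt)²/(4Dt) = (3.58)²/(4 × 0.053 × 54) = 1.120; exp(−1.120) = 0.3263.
C = 2.409 × 0.3263 = 0.786 kg/m³.

0.786 kg/m³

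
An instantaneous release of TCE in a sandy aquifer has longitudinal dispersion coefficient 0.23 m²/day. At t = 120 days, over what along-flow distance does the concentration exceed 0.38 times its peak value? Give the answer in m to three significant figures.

20.7 m

The plume is Gaussian with σ = √(2Dt) = √(2 × 0.23 × 120) = 7.430 m.
C/C_peak = exp(−Δx²/(2σ²)) = 0.38 ⇒ Δx = σ·√(−2 ln 0.38) = 7.430 × 1.391 = 10.34 m.
Width = 2Δx = 20.7 m.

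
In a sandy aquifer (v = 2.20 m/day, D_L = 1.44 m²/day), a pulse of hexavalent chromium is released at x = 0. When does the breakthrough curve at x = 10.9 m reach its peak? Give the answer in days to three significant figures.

4.67 days

For the 1D instantaneous-source solution, setting ∂C/∂t = 0 at fixed x gives v²t² + 2Dt − x² = 0, so t = (√(D² + v²x²) − D)/v².
√(D² + v²x²) = √(1.44² + 2.20² × 10.9²) = 24.02; v² = 4.84.
t = (24.02 − 1.44)/4.84 = 4.67 days (vs. the pure-advection estimate x/v = 4.95 d).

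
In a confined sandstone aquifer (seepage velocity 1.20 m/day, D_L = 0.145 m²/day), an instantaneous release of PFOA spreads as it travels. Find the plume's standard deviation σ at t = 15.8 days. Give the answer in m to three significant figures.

Dispersive spreading gives a Gaussian with σ² = 2Dt; advection only shifts the center.
σ = √(2 × 0.145 × 15.8) = 2.14 m.

2.14 m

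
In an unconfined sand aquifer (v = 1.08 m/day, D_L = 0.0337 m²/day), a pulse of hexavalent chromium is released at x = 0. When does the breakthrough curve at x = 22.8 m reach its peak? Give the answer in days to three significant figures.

For the 1D instantaneous-source solution, setting ∂C/∂t = 0 at fixed x gives v²t² + 2Dt − x² = 0, so t = (√(D² + v²x²) − D)/v².
√(D² + v²x²) = √(0.0337² + 1.08² × 22.8²) = 24.62; v² = 1.1664.
t = (24.62 − 0.0337)/1.1664 = 21.1 days (vs. the pure-advection estimate x/v = 21.1 d).

21.1 days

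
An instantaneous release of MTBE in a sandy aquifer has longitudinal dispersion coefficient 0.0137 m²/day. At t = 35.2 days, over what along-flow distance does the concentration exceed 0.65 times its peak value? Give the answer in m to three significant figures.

1.82 m

The plume is Gaussian with σ = √(2Dt) = √(2 × 0.0137 × 35.2) = 0.9821 m.
C/C_peak = exp(−Δx²/(2σ²)) = 0.65 ⇒ Δx = σ·√(−2 ln 0.65) = 0.9821 × 0.9282 = 0.9116 m.
Width = 2Δx = 1.82 m.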